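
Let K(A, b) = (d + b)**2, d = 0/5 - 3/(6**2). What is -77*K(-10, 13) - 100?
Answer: -1864325/144 ≈ -12947.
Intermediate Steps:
d = -1/12 (d = 0*(1/5) - 3/36 = 0 - 3*1/36 = 0 - 1/12 = -1/12 ≈ -0.083333)
K(A, b) = (-1/12 + b)**2
-77*K(-10, 13) - 100 = -77*(-1 + 12*13)**2/144 - 100 = -77*(-1 + 156)**2/144 - 100 = -77*155**2/144 - 100 = -77*24025/144 - 100 = -1849925/144 - 100 = -1864325/144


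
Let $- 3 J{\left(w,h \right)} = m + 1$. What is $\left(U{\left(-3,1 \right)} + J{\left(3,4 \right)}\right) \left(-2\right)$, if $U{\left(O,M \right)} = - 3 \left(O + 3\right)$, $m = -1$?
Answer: $0$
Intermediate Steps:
$J{\left(w,h \right)} = 0$ ($J{\left(w,h \right)} = - \frac{-1 + 1}{3} = \left(- \frac{1}{3}\right) 0 = 0$)
$U{\left(O,M \right)} = -9 - 3 O$ ($U{\left(O,M \right)} = - 3 \left(3 + O\right) = -9 - 3 O$)
$\left(U{\left(-3,1 \right)} + J{\left(3,4 \right)}\right) \left(-2\right) = \left(\left(-9 - -9\right) + 0\right) \left(-2\right) = \left(\left(-9 + 9\right) + 0\right) \left(-2\right) = \left(0 + 0\right) \left(-2\right) = 0 \left(-2\right) = 0$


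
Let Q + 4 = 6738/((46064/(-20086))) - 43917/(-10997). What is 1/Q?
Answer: -126641452/372082850035 ≈ -0.00034036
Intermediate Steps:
Q = -372082850035/126641452 (Q = -4 + (6738/((46064/(-20086))) - 43917/(-10997)) = -4 + (6738/((46064*(-1/20086))) - 43917*(-1/10997)) = -4 + (6738/(-23032/10043) + 43917/10997) = -4 + (6738*(-10043/23032) + 43917/10997) = -4 + (-33834867/11516 + 43917/10997) = -4 - 371576284227/126641452 = -372082850035/126641452 ≈ -2938.1)
1/Q = 1/(-372082850035/126641452) = -126641452/372082850035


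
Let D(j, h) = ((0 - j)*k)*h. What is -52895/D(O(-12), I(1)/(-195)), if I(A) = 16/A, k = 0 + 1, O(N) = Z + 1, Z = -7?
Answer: 3438175/32 ≈ 1.0744e+5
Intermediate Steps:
O(N) = -6 (O(N) = -7 + 1 = -6)
k = 1
D(j, h) = -h*j (D(j, h) = ((0 - j)*1)*h = (-j*1)*h = (-j)*h = -h*j)
-52895/D(O(-12), I(1)/(-195)) = -52895/((-1*(16/1)/(-195)*(-6))) = -52895/((-1*(16*1)*(-1/195)*(-6))) = -52895/((-1*16*(-1/195)*(-6))) = -52895/((-1*(-16/195)*(-6))) = -52895/(-32/65) = -52895*(-65/32) = 3438175/32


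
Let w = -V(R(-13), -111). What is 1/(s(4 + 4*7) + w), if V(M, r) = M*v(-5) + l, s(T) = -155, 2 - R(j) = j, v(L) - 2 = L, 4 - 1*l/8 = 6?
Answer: -1/94 ≈ -0.010638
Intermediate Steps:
l = -16 (l = 32 - 8*6 = 32 - 48 = -16)
v(L) = 2 + L
R(j) = 2 - j
V(M, r) = -16 - 3*M (V(M, r) = M*(2 - 5) - 16 = M*(-3) - 16 = -3*M - 16 = -16 - 3*M)
w = 61 (w = -(-16 - 3*(2 - 1*(-13))) = -(-16 - 3*(2 + 13)) = -(-16 - 3*15) = -(-16 - 45) = -1*(-61) = 61)
1/(s(4 + 4*7) + w) = 1/(-155 + 61) = 1/(-94) = -1/94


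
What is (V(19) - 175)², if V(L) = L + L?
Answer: 18769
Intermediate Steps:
V(L) = 2*L
(V(19) - 175)² = (2*19 - 175)² = (38 - 175)² = (-137)² = 18769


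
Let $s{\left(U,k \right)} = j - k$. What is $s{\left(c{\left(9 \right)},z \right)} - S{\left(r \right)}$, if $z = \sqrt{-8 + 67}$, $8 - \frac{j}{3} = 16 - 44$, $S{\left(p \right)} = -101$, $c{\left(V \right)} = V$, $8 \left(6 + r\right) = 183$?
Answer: $209 - \sqrt{59} \approx 201.32$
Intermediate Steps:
$r = \frac{135}{8}$ ($r = -6 + \frac{1}{8} \cdot 183 = -6 + \frac{183}{8} = \frac{135}{8} \approx 16.875$)
$j = 108$ ($j = 24 - 3 \left(16 - 44\right) = 24 - -84 = 24 + 84 = 108$)
$z = \sqrt{59} \approx 7.6811$
$s{\left(U,k \right)} = 108 - k$
$s{\left(c{\left(9 \right)},z \right)} - S{\left(r \right)} = \left(108 - \sqrt{59}\right) - -101 = \left(108 - \sqrt{59}\right) + 101 = 209 - \sqrt{59}$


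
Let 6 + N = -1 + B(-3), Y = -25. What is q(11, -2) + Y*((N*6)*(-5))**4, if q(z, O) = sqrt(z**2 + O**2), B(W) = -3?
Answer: -202500000000 + 5*sqrt(5) ≈ -2.0250e+11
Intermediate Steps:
N = -10 (N = -6 + (-1 - 3) = -6 - 4 = -10)
q(z, O) = sqrt(O**2 + z**2)
q(11, -2) + Y*((N*6)*(-5))**4 = sqrt((-2)**2 + 11**2) - 25*(-10*6*(-5))**4 = sqrt(4 + 121) - 25*(-60*(-5))**4 = sqrt(125) - 25*300**4 = 5*sqrt(5) - 25*8100000000 = 5*sqrt(5) - 202500000000 = -202500000000 + 5*sqrt(5)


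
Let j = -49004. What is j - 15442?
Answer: -64446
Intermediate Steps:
j - 15442 = -49004 - 15442 = -64446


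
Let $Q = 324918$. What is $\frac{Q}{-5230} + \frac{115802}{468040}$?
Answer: $- \frac{7573448813}{122392460} \approx -61.878$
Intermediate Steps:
$\frac{Q}{-5230} + \frac{115802}{468040} = \frac{324918}{-5230} + \frac{115802}{468040} = 324918 \left(- \frac{1}{5230}\right) + 115802 \cdot \frac{1}{468040} = - \frac{162459}{2615} + \frac{57901}{234020} = - \frac{7573448813}{122392460}$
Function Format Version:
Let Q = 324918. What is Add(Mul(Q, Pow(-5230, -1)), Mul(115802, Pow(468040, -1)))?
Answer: Rational(-7573448813, 122392460) ≈ -61.878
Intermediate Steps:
Add(Mul(Q, Pow(-5230, -1)), Mul(115802, Pow(468040, -1))) = Add(Mul(324918, Pow(-5230, -1)), Mul(115802, Pow(468040, -1))) = Add(Mul(324918, Rational(-1, 5230)), Mul(115802, Rational(1, 468040))) = Add(Rational(-162459, 2615), Rational(57901, 234020)) = Rational(-7573448813, 122392460)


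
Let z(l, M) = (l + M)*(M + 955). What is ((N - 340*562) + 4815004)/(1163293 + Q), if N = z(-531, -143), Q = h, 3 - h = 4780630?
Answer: -2038318/1808667 ≈ -1.1270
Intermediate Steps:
h = -4780627 (h = 3 - 1*4780630 = 3 - 4780630 = -4780627)
Q = -4780627
z(l, M) = (955 + M)*(M + l) (z(l, M) = (M + l)*(955 + M) = (955 + M)*(M + l))
N = -547288 (N = (-143)**2 + 955*(-143) + 955*(-531) - 143*(-531) = 20449 - 136565 - 507105 + 75933 = -547288)
((N - 340*562) + 4815004)/(1163293 + Q) = ((-547288 - 340*562) + 4815004)/(1163293 - 4780627) = ((-547288 - 191080) + 4815004)/(-3617334) = (-738368 + 4815004)*(-1/3617334) = 4076636*(-1/3617334) = -2038318/1808667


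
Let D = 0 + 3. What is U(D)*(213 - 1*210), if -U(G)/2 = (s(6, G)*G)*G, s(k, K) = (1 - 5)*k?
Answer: 1296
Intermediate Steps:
D = 3
s(k, K) = -4*k
U(G) = 48*G² (U(G) = -2*(-4*6)*G*G = -2*(-24*G)*G = -(-48)*G² = 48*G²)
U(D)*(213 - 1*210) = (48*3²)*(213 - 1*210) = (48*9)*(213 - 210) = 432*3 = 1296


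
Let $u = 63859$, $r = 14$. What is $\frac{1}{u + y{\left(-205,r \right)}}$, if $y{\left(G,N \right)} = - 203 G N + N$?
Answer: $\frac{1}{646483} \approx 1.5468 \cdot 10^{-6}$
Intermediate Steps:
$y{\left(G,N \right)} = N - 203 G N$ ($y{\left(G,N \right)} = - 203 G N + N = N - 203 G N$)
$\frac{1}{u + y{\left(-205,r \right)}} = \frac{1}{63859 + 14 \left(1 - -41615\right)} = \frac{1}{63859 + 14 \left(1 + 41615\right)} = \frac{1}{63859 + 14 \cdot 41616} = \frac{1}{63859 + 582624} = \frac{1}{646483}$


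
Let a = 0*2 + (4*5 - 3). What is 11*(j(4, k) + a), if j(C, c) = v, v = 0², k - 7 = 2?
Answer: 187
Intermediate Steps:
k = 9 (k = 7 + 2 = 9)
v = 0
j(C, c) = 0
a = 17 (a = 0 + (20 - 3) = 0 + 17 = 17)
11*(j(4, k) + a) = 11*(0 + 17) = 11*17 = 187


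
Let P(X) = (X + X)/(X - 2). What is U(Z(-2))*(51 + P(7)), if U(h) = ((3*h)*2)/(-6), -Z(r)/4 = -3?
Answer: -3228/5 ≈ -645.60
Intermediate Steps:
Z(r) = 12 (Z(r) = -4*(-3) = 12)
U(h) = -h (U(h) = (6*h)*(-⅙) = -h)
P(X) = 2*X/(-2 + X) (P(X) = (2*X)/(-2 + X) = 2*X/(-2 + X))
U(Z(-2))*(51 + P(7)) = (-1*12)*(51 + 2*7/(-2 + 7)) = -12*(51 + 2*7/5) = -12*(51 + 2*7*(⅕)) = -12*(51 + 14/5) = -12*269/5 = -3228/5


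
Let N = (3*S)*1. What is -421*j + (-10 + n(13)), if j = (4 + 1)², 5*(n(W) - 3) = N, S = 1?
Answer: -52657/5 ≈ -10531.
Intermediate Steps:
N = 3 (N = (3*1)*1 = 3*1 = 3)
n(W) = 18/5 (n(W) = 3 + (⅕)*3 = 3 + ⅗ = 18/5)
j = 25 (j = 5² = 25)
-421*j + (-10 + n(13)) = -421*25 + (-10 + 18/5) = -10525 - 32/5 = -52657/5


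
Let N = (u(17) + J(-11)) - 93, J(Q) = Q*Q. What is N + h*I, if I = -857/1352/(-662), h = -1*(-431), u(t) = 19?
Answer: 42435495/895024 ≈ 47.413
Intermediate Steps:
J(Q) = Q**2
h = 431
N = 47 (N = (19 + (-11)**2) - 93 = (19 + 121) - 93 = 140 - 93 = 47)
I = 857/895024 (I = -857*1/1352*(-1/662) = -857/1352*(-1/662) = 857/895024 ≈ 0.00095752)
N + h*I = 47 + 431*(857/895024) = 47 + 369367/895024 = 42435495/895024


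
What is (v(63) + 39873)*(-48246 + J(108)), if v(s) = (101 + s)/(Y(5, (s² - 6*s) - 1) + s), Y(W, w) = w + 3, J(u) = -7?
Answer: -1758530546639/914 ≈ -1.9240e+9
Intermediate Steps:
Y(W, w) = 3 + w
v(s) = (101 + s)/(2 + s² - 5*s) (v(s) = (101 + s)/((3 + ((s² - 6*s) - 1)) + s) = (101 + s)/((3 + (-1 + s² - 6*s)) + s) = (101 + s)/((2 + s² - 6*s) + s) = (101 + s)/(2 + s² - 5*s))
(v(63) + 39873)*(-48246 + J(108)) = ((101 + 63)/(2 + 63² - 5*63) + 39873)*(-48246 - 7) = (164/(2 + 3969 - 315) + 39873)*(-48253) = (164/3656 + 39873)*(-48253) = ((1/3656)*164 + 39873)*(-48253) = (41/914 + 39873)*(-48253) = (36443963/914)*(-48253) = -1758530546639/914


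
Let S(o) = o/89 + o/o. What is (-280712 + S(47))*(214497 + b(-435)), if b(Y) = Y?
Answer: -5347960608384/89 ≈ -6.0089e+10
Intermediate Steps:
S(o) = 1 + o/89 (S(o) = o*(1/89) + 1 = o/89 + 1 = 1 + o/89)
(-280712 + S(47))*(214497 + b(-435)) = (-280712 + (1 + (1/89)*47))*(214497 - 435) = (-280712 + (1 + 47/89))*214062 = (-280712 + 136/89)*214062 = -24983232/89*214062 = -5347960608384/89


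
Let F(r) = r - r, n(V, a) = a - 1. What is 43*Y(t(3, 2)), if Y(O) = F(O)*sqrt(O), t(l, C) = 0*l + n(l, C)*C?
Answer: 0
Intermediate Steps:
n(V, a) = -1 + a
t(l, C) = C*(-1 + C) (t(l, C) = 0*l + (-1 + C)*C = 0 + C*(-1 + C) = C*(-1 + C))
F(r) = 0
Y(O) = 0 (Y(O) = 0*sqrt(O) = 0)
43*Y(t(3, 2)) = 43*0 = 0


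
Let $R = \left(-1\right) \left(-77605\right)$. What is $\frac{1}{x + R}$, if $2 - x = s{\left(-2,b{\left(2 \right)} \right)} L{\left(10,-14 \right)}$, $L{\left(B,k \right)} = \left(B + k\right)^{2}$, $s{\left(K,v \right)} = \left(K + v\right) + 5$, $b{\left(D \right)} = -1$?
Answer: $\frac{1}{77575} \approx 1.2891 \cdot 10^{-5}$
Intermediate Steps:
$R = 77605$
$s{\left(K,v \right)} = 5 + K + v$
$x = -30$ ($x = 2 - \left(5 - 2 - 1\right) \left(10 - 14\right)^{2} = 2 - 2 \left(-4\right)^{2} = 2 - 2 \cdot 16 = 2 - 32 = -30$)
$\frac{1}{x + R} = \frac{1}{-30 + 77605} = \frac{1}{77575}$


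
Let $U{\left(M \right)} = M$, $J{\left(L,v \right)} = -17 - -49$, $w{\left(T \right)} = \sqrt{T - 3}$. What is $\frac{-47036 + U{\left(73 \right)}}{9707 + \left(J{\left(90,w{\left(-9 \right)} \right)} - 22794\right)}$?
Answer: $\frac{6709}{1865} \approx 3.5973$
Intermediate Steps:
$w{\left(T \right)} = \sqrt{-3 + T}$
$J{\left(L,v \right)} = 32$ ($J{\left(L,v \right)} = -17 + 49 = 32$)
$\frac{-47036 + U{\left(73 \right)}}{9707 + \left(J{\left(90,w{\left(-9 \right)} \right)} - 22794\right)} = \frac{-47036 + 73}{9707 + \left(32 - 22794\right)} = - \frac{46963}{9707 + \left(32 - 22794\right)} = - \frac{46963}{9707 - 22762} = - \frac{46963}{-13055} = \left(-46963\right) \left(- \frac{1}{13055}\right) = \frac{6709}{1865}$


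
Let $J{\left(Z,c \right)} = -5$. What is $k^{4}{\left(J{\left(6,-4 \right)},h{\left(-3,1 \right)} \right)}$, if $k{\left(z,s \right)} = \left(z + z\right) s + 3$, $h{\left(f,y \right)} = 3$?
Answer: $531441$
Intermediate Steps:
$k{\left(z,s \right)} = 3 + 2 s z$ ($k{\left(z,s \right)} = 2 z s + 3 = 2 s z + 3 = 3 + 2 s z$)
$k^{4}{\left(J{\left(6,-4 \right)},h{\left(-3,1 \right)} \right)} = \left(3 + 2 \cdot 3 \left(-5\right)\right)^{4} = \left(3 - 30\right)^{4} = \left(-27\right)^{4} = 531441$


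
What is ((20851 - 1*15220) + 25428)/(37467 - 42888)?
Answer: -10353/1807 ≈ -5.7294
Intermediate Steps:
((20851 - 1*15220) + 25428)/(37467 - 42888) = ((20851 - 15220) + 25428)/(-5421) = (5631 + 25428)*(-1/5421) = 31059*(-1/5421) = -10353/1807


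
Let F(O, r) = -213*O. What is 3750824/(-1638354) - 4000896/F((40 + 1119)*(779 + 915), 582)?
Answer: -130167693693164/57095639961591 ≈ -2.2798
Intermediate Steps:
3750824/(-1638354) - 4000896/F((40 + 1119)*(779 + 915), 582) = 3750824/(-1638354) - 4000896*(-1/(213*(40 + 1119)*(779 + 915))) = 3750824*(-1/1638354) - 4000896/((-246867*1694)) = -1875412/819177 - 4000896/((-213*1963346)) = -1875412/819177 - 4000896/(-418192698) = -1875412/819177 - 4000896*(-1/418192698) = -1875412/819177 + 666816/69698783 = -130167693693164/57095639961591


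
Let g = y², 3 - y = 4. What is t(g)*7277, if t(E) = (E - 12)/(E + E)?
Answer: -80047/2 ≈ -40024.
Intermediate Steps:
y = -1 (y = 3 - 1*4 = 3 - 4 = -1)
g = 1 (g = (-1)² = 1)
t(E) = (-12 + E)/(2*E) (t(E) = (-12 + E)/((2*E)) = (-12 + E)*(1/(2*E)) = (-12 + E)/(2*E))
t(g)*7277 = ((½)*(-12 + 1)/1)*7277 = ((½)*1*(-11))*7277 = -11/2*7277 = -80047/2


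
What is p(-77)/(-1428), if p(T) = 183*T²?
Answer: -51667/68 ≈ -759.81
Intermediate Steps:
p(-77)/(-1428) = (183*(-77)²)/(-1428) = (183*5929)*(-1/1428) = 1085007*(-1/1428) = -51667/68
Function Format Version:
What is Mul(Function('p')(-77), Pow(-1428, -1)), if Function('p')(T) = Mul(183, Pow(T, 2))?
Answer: Rational(-51667, 68) ≈ -759.81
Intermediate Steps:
Mul(Function('p')(-77), Pow(-1428, -1)) = Mul(Mul(183, Pow(-77, 2)), Pow(-1428, -1)) = Mul(Mul(183, 5929), Rational(-1, 1428)) = Mul(1085007, Rational(-1, 1428)) = Rational(-51667, 68)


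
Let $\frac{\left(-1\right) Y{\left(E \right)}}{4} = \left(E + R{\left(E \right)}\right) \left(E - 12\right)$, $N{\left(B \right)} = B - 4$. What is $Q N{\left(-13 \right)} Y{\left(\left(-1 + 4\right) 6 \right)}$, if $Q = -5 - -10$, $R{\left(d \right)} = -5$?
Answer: $26520$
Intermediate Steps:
$N{\left(B \right)} = -4 + B$
$Q = 5$ ($Q = -5 + 10 = 5$)
$Y{\left(E \right)} = - 4 \left(-12 + E\right) \left(-5 + E\right)$ ($Y{\left(E \right)} = - 4 \left(E - 5\right) \left(E - 12\right) = - 4 \left(-5 + E\right) \left(-12 + E\right) = - 4 \left(-12 + E\right) \left(-5 + E\right)$)
$Q N{\left(-13 \right)} Y{\left(\left(-1 + 4\right) 6 \right)} = 5 \left(-4 - 13\right) \left(-240 - 4 \left(\left(-1 + 4\right) 6\right)^{2} + 68 \left(-1 + 4\right) 6\right) = 5 \left(-17\right) \left(-240 - 4 \left(3 \cdot 6\right)^{2} + 68 \cdot 3 \cdot 6\right) = - 85 \left(-240 - 4 \cdot 18^{2} + 68 \cdot 18\right) = - 85 \left(-240 - 1296 + 1224\right) = \left(-85\right) \left(-312\right) = 26520$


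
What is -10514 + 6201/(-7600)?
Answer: -79912601/7600 ≈ -10515.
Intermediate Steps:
-10514 + 6201/(-7600) = -10514 + 6201*(-1/7600) = -10514 - 6201/7600 = -79912601/7600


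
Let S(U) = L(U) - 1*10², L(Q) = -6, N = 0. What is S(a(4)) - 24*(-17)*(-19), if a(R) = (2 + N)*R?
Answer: -7858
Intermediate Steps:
a(R) = 2*R (a(R) = (2 + 0)*R = 2*R)
S(U) = -106 (S(U) = -6 - 1*10² = -6 - 1*100 = -6 - 100 = -106)
S(a(4)) - 24*(-17)*(-19) = -106 - 24*(-17)*(-19) = -106 - (-408)*(-19) = -106 - 1*7752 = -106 - 7752 = -7858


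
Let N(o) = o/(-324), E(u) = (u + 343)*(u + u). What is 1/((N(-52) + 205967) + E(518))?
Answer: 81/88935016 ≈ 9.1078e-7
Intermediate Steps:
E(u) = 2*u*(343 + u) (E(u) = (343 + u)*(2*u) = 2*u*(343 + u))
N(o) = -o/324 (N(o) = o*(-1/324) = -o/324)
1/((N(-52) + 205967) + E(518)) = 1/((-1/324*(-52) + 205967) + 2*518*(343 + 518)) = 1/((13/81 + 205967) + 2*518*861) = 1/(16683340/81 + 891996) = 1/(88935016/81) = 81/88935016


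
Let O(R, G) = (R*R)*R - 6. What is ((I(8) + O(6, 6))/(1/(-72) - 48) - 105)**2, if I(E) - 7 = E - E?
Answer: 143344774881/11950849 ≈ 11995.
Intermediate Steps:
I(E) = 7 (I(E) = 7 + (E - E) = 7 + 0 = 7)
O(R, G) = -6 + R**3 (O(R, G) = R**2*R - 6 = R**3 - 6 = -6 + R**3)
((I(8) + O(6, 6))/(1/(-72) - 48) - 105)**2 = ((7 + (-6 + 6**3))/(1/(-72) - 48) - 105)**2 = ((7 + (-6 + 216))/(-1/72 - 48) - 105)**2 = ((7 + 210)/(-3457/72) - 105)**2 = (217*(-72/3457) - 105)**2 = (-15624/3457 - 105)**2 = (-378609/3457)**2 = 143344774881/11950849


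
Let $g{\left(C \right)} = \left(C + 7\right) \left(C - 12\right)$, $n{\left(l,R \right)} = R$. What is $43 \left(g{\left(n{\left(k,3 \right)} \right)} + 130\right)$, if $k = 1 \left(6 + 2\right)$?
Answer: $1720$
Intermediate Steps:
$k = 8$ ($k = 1 \cdot 8 = 8$)
$g{\left(C \right)} = \left(-12 + C\right) \left(7 + C\right)$ ($g{\left(C \right)} = \left(7 + C\right) \left(-12 + C\right) = \left(-12 + C\right) \left(7 + C\right)$)
$43 \left(g{\left(n{\left(k,3 \right)} \right)} + 130\right) = 43 \left(\left(-84 + 3^{2} - 15\right) + 130\right) = 43 \left(\left(-84 + 9 - 15\right) + 130\right) = 43 \left(-90 + 130\right) = 43 \cdot 40 = 1720$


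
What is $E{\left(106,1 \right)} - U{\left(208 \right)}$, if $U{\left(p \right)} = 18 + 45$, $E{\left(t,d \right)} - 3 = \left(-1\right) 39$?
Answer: $-99$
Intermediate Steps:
$E{\left(t,d \right)} = -36$ ($E{\left(t,d \right)} = 3 - 39 = -36$)
$U{\left(p \right)} = 63$
$E{\left(106,1 \right)} - U{\left(208 \right)} = -36 - 63 = -99$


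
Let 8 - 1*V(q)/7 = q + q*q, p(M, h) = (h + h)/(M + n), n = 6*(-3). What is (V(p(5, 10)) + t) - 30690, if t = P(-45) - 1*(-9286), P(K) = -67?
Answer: -3620115/169 ≈ -21421.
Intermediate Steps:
n = -18
t = 9219 (t = -67 - 1*(-9286) = -67 + 9286 = 9219)
p(M, h) = 2*h/(-18 + M) (p(M, h) = (h + h)/(M - 18) = (2*h)/(-18 + M) = 2*h/(-18 + M))
V(q) = 56 - 7*q - 7*q² (V(q) = 56 - 7*(q + q*q) = 56 - 7*(q + q²) = 56 + (-7*q - 7*q²) = 56 - 7*q - 7*q²)
(V(p(5, 10)) + t) - 30690 = ((56 - 14*10/(-18 + 5) - 7*400/(-18 + 5)²) + 9219) - 30690 = ((56 - 14*10/(-13) - 7*(2*10/(-13))²) + 9219) - 30690 = ((56 - 14*10*(-1)/13 - 7*(2*10*(-1/13))²) + 9219) - 30690 = ((56 - 7*(-20/13) - 7*(-20/13)²) + 9219) - 30690 = ((56 + 140/13 - 7*400/169) + 9219) - 30690 = ((56 + 140/13 - 2800/169) + 9219) - 30690 = (8484/169 + 9219) - 30690 = 1566495/169 - 30690 = -3620115/169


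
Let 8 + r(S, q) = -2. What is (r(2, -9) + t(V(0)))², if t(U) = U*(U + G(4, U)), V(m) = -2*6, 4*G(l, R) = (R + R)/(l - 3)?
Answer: 42436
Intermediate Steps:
G(l, R) = R/(2*(-3 + l)) (G(l, R) = ((R + R)/(l - 3))/4 = ((2*R)/(-3 + l))/4 = (2*R/(-3 + l))/4 = R/(2*(-3 + l)))
r(S, q) = -10 (r(S, q) = -8 - 2 = -10)
V(m) = -12
t(U) = 3*U²/2 (t(U) = U*(U + U/(2*(-3 + 4))) = U*(U + (½)*U/1) = U*(U + (½)*U*1) = U*(U + U/2) = U*(3*U/2) = 3*U²/2)
(r(2, -9) + t(V(0)))² = (-10 + (3/2)*(-12)²)² = (-10 + (3/2)*144)² = (-10 + 216)² = 206² = 42436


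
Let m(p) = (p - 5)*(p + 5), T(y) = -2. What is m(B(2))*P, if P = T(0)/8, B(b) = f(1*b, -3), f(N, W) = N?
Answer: 21/4 ≈ 5.2500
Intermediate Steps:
B(b) = b (B(b) = 1*b = b)
m(p) = (-5 + p)*(5 + p)
P = -¼ (P = -2/8 = -2*⅛ = -¼ ≈ -0.25000)
m(B(2))*P = (-25 + 2²)*(-¼) = (-25 + 4)*(-¼) = -21*(-¼) = 21/4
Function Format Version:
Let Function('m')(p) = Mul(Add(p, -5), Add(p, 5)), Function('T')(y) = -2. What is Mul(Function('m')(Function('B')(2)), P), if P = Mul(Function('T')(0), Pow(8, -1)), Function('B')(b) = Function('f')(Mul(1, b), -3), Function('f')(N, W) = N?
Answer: Rational(21, 4) ≈ 5.2500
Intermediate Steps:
Function('B')(b) = b (Function('B')(b) = Mul(1, b) = b)
Function('m')(p) = Mul(Add(-5, p), Add(5, p))
P = Rational(-1, 4) (P = Mul(-2, Pow(8, -1)) = Mul(-2, Rational(1, 8)) = Rational(-1, 4) ≈ -0.25000)
Mul(Function('m')(Function('B')(2)), P) = Mul(Add(-25, Pow(2, 2)), Rational(-1, 4)) = Mul(Add(-25, 4), Rational(-1, 4)) = Mul(-21, Rational(-1, 4)) = Rational(21, 4)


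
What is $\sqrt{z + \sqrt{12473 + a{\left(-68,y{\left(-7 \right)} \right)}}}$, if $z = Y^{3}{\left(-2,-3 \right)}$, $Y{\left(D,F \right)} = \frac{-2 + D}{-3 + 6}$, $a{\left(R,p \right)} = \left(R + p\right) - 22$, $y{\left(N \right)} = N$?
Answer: $\frac{\sqrt{-192 + 162 \sqrt{3094}}}{9} \approx 10.434$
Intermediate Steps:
$a{\left(R,p \right)} = -22 + R + p$
$Y{\left(D,F \right)} = - \frac{2}{3} + \frac{D}{3}$ ($Y{\left(D,F \right)} = \frac{-2 + D}{3} = \left(-2 + D\right) \frac{1}{3} = - \frac{2}{3} + \frac{D}{3}$)
$z = - \frac{64}{27}$ ($z = \left(- \frac{2}{3} + \frac{1}{3} \left(-2\right)\right)^{3} = \left(- \frac{2}{3} - \frac{2}{3}\right)^{3} = \left(- \frac{4}{3}\right)^{3} = - \frac{64}{27} \approx -2.3704$)
$\sqrt{z + \sqrt{12473 + a{\left(-68,y{\left(-7 \right)} \right)}}} = \sqrt{- \frac{64}{27} + \sqrt{12473 - 97}} = \sqrt{- \frac{64}{27} + \sqrt{12376}} = \sqrt{- \frac{64}{27} + 2 \sqrt{3094}}$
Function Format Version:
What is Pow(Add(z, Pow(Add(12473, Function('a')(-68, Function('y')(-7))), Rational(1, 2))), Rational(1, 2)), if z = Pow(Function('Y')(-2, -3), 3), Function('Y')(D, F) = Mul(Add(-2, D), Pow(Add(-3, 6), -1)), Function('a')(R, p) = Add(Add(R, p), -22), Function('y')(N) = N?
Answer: Mul(Rational(1, 9), Pow(Add(-192, Mul(162, Pow(3094, Rational(1, 2)))), Rational(1, 2))) ≈ 10.434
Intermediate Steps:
Function('a')(R, p) = Add(-22, R, p)
Function('Y')(D, F) = Add(Rational(-2, 3), Mul(Rational(1, 3), D)) (Function('Y')(D, F) = Mul(Add(-2, D), Pow(3, -1)) = Mul(Add(-2, D), Rational(1, 3)) = Add(Rational(-2, 3), Mul(Rational(1, 3), D)))
z = Rational(-64, 27) (z = Pow(Add(Rational(-2, 3), Mul(Rational(1, 3), -2)), 3) = Pow(Add(Rational(-2, 3), Rational(-2, 3)), 3) = Pow(Rational(-4, 3), 3) = Rational(-64, 27) ≈ -2.3704)
Pow(Add(z, Pow(Add(12473, Function('a')(-68, Function('y')(-7))), Rational(1, 2))), Rational(1, 2)) = Pow(Add(Rational(-64, 27), Pow(Add(12473, Add(-22, -68, -7)), Rational(1, 2))), Rational(1, 2)) = Pow(Add(Rational(-64, 27), Pow(Add(12473, -97), Rational(1, 2))), Rational(1, 2)) = Pow(Add(Rational(-64, 27), Pow(12376, Rational(1, 2))), Rational(1, 2)) = Pow(Add(Rational(-64, 27), Mul(2, Pow(3094, Rational(1, 2)))), Rational(1, 2))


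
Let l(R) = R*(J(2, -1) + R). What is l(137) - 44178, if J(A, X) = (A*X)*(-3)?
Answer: -24587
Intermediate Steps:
J(A, X) = -3*A*X
l(R) = R*(6 + R) (l(R) = R*(-3*2*(-1) + R) = R*(6 + R))
l(137) - 44178 = 137*(6 + 137) - 44178 = 137*143 - 44178 = 19591 - 44178 = -24587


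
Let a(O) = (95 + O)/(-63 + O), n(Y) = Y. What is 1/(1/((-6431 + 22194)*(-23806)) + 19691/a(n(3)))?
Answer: -2626777846/31667683203427 ≈ -8.2948e-5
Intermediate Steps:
a(O) = (95 + O)/(-63 + O)
1/(1/((-6431 + 22194)*(-23806)) + 19691/a(n(3))) = 1/(1/((-6431 + 22194)*(-23806)) + 19691/(((95 + 3)/(-63 + 3)))) = 1/(-1/23806/15763 + 19691/((98/(-60)))) = 1/((1/15763)*(-1/23806) + 19691/((-1/60*98))) = 1/(-1/375253978 + 19691/(-49/30)) = 1/(-1/375253978 + 19691*(-30/49)) = 1/(-1/375253978 - 84390/7) = 1/(-31667683203427/2626777846) = -2626777846/31667683203427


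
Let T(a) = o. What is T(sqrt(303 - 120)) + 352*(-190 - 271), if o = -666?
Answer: -162938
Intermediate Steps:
T(a) = -666
T(sqrt(303 - 120)) + 352*(-190 - 271) = -666 + 352*(-190 - 271) = -666 + 352*(-461) = -666 - 162272 = -162938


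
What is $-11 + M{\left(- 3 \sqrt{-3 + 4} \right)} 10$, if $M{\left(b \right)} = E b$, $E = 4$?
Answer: $-131$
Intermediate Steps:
$M{\left(b \right)} = 4 b$
$-11 + M{\left(- 3 \sqrt{-3 + 4} \right)} 10 = -11 + 4 \left(- 3 \sqrt{-3 + 4}\right) 10 = -11 + 4 \left(- 3 \sqrt{1}\right) 10 = -11 + 4 \left(\left(-3\right) 1\right) 10 = -11 + 4 \left(-3\right) 10 = -11 - 120 = -131$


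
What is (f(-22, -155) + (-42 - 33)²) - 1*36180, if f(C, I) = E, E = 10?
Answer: -30545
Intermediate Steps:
f(C, I) = 10
(f(-22, -155) + (-42 - 33)²) - 1*36180 = (10 + (-42 - 33)²) - 1*36180 = (10 + (-75)²) - 36180 = (10 + 5625) - 36180 = 5635 - 36180 = -30545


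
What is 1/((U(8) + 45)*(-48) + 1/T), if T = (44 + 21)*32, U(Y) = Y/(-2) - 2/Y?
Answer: -2080/4068479 ≈ -0.00051125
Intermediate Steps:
U(Y) = -2/Y - Y/2 (U(Y) = Y*(-½) - 2/Y = -Y/2 - 2/Y = -2/Y - Y/2)
T = 2080 (T = 65*32 = 2080)
1/((U(8) + 45)*(-48) + 1/T) = 1/(((-2/8 - ½*8) + 45)*(-48) + 1/2080) = 1/(((-2*⅛ - 4) + 45)*(-48) + 1/2080) = 1/(((-¼ - 4) + 45)*(-48) + 1/2080) = 1/((-17/4 + 45)*(-48) + 1/2080) = 1/((163/4)*(-48) + 1/2080) = 1/(-1956 + 1/2080) = 1/(-4068479/2080) = -2080/4068479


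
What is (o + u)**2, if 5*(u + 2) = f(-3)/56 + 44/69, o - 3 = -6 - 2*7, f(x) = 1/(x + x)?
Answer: 2363612689/6635776 ≈ 356.19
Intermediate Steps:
f(x) = 1/(2*x)
o = -17 (o = 3 + (-6 - 2*7) = 3 + (-6 - 14) = 3 - 20 = -17)
u = -4825/2576 (u = -2 + (((1/2)/(-3))/56 + 44/69)/5 = -2 + (((1/2)*(-1/3))*(1/56) + 44*(1/69))/5 = -2 + (-1/6*1/56 + 44/69)/5 = -2 + (-1/336 + 44/69)/5 = -2 + (1/5)*(1635/2576) = -2 + 327/2576 = -4825/2576 ≈ -1.8731)
(o + u)**2 = (-17 - 4825/2576)**2 = (-48617/2576)**2 = 2363612689/6635776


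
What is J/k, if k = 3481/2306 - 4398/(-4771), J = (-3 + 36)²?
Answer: 11981097414/26749639 ≈ 447.90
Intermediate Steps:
J = 1089 (J = 33² = 1089)
k = 26749639/11001926 (k = 3481*(1/2306) - 4398*(-1/4771) = 3481/2306 + 4398/4771 = 26749639/11001926 ≈ 2.4314)
J/k = 1089/(26749639/11001926) = 1089*(11001926/26749639) = 11981097414/26749639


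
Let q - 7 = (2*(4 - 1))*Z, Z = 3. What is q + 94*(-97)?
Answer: -9093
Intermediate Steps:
q = 25 (q = 7 + (2*(4 - 1))*3 = 7 + (2*3)*3 = 7 + 6*3 = 7 + 18 = 25)
q + 94*(-97) = 25 + 94*(-97) = 25 - 9118 = -9093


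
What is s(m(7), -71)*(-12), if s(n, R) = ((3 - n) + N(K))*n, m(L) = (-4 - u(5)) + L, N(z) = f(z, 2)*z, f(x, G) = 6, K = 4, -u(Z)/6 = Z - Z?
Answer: -864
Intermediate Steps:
u(Z) = 0 (u(Z) = -6*(Z - Z) = -6*0 = 0)
N(z) = 6*z
m(L) = -4 + L (m(L) = (-4 - 1*0) + L = (-4 + 0) + L = -4 + L)
s(n, R) = n*(27 - n) (s(n, R) = ((3 - n) + 6*4)*n = ((3 - n) + 24)*n = (27 - n)*n = n*(27 - n))
s(m(7), -71)*(-12) = ((-4 + 7)*(27 - (-4 + 7)))*(-12) = (3*(27 - 1*3))*(-12) = (3*(27 - 3))*(-12) = (3*24)*(-12) = 72*(-12) = -864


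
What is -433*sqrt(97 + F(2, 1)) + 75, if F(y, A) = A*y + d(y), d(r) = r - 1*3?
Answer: 75 - 3031*sqrt(2) ≈ -4211.5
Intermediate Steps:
d(r) = -3 + r (d(r) = r - 3 = -3 + r)
F(y, A) = -3 + y + A*y (F(y, A) = A*y + (-3 + y) = -3 + y + A*y)
-433*sqrt(97 + F(2, 1)) + 75 = -433*sqrt(97 + (-3 + 2 + 1*2)) + 75 = -433*sqrt(97 + (-3 + 2 + 2)) + 75 = -433*sqrt(97 + 1) + 75 = -3031*sqrt(2) + 75 = 75 - 3031*sqrt(2)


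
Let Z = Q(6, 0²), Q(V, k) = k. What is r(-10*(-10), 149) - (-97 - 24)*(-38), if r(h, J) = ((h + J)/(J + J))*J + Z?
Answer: -8947/2 ≈ -4473.5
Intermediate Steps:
Z = 0 (Z = 0² = 0)
r(h, J) = J/2 + h/2 (r(h, J) = ((h + J)/(J + J))*J + 0 = ((J + h)/((2*J)))*J + 0 = ((J + h)*(1/(2*J)))*J + 0 = ((J + h)/(2*J))*J + 0 = (J/2 + h/2) + 0 = J/2 + h/2)
r(-10*(-10), 149) - (-97 - 24)*(-38) = ((½)*149 + (-10*(-10))/2) - (-97 - 24)*(-38) = (149/2 + (½)*100) - (-121)*(-38) = (149/2 + 50) - 1*4598 = 249/2 - 4598 = -8947/2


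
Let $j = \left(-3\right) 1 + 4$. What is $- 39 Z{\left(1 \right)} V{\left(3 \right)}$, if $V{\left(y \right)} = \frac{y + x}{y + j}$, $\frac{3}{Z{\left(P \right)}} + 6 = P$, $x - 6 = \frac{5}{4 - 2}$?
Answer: $\frac{2691}{40} \approx 67.275$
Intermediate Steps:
$j = 1$ ($j = -3 + 4 = 1$)
$x = \frac{17}{2}$ ($x = 6 + \frac{5}{4 - 2} = 6 + \frac{5}{2} = \frac{17}{2} \approx 8.5$)
$Z{\left(P \right)} = \frac{3}{-6 + P}$
$V{\left(y \right)} = \frac{\frac{17}{2} + y}{1 + y}$ ($V{\left(y \right)} = \frac{y + \frac{17}{2}}{y + 1} = \frac{\frac{17}{2} + y}{1 + y}$)
$- 39 Z{\left(1 \right)} V{\left(3 \right)} = - 39 \frac{3}{-6 + 1} \frac{\frac{17}{2} + 3}{1 + 3} = - 39 \frac{3}{-5} \cdot \frac{1}{4} \cdot \frac{23}{2} = - 39 \cdot 3 \left(- \frac{1}{5}\right) \frac{1}{4} \cdot \frac{23}{2} = \left(-39\right) \left(- \frac{3}{5}\right) \frac{23}{8} = \frac{117}{5} \cdot \frac{23}{8} = \frac{2691}{40}$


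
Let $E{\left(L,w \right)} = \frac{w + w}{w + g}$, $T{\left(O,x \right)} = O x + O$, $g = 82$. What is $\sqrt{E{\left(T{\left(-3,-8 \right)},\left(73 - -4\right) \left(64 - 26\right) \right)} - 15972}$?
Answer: $\frac{i \sqrt{564445607}}{188} \approx 126.37 i$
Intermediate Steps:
$T{\left(O,x \right)} = O + O x$
$E{\left(L,w \right)} = \frac{2 w}{82 + w}$ ($E{\left(L,w \right)} = \frac{w + w}{w + 82} = \frac{2 w}{82 + w}$)
$\sqrt{E{\left(T{\left(-3,-8 \right)},\left(73 - -4\right) \left(64 - 26\right) \right)} - 15972} = \sqrt{\frac{2 \left(73 - -4\right) \left(64 - 26\right)}{82 + \left(73 - -4\right) \left(64 - 26\right)} - 15972} = \sqrt{\frac{2 \left(73 + \left(-12 + 16\right)\right) 38}{82 + \left(73 + \left(-12 + 16\right)\right) 38} - 15972} = \sqrt{\frac{2 \left(73 + 4\right) 38}{82 + \left(73 + 4\right) 38} - 15972} = \sqrt{\frac{2 \cdot 77 \cdot 38}{82 + 77 \cdot 38} - 15972} = \sqrt{2 \cdot 2926 \frac{1}{82 + 2926} - 15972} = \sqrt{2 \cdot 2926 \cdot \frac{1}{3008} - 15972} = \sqrt{\frac{1463}{752} - 15972} = \sqrt{- \frac{12009481}{752}} = \frac{i \sqrt{564445607}}{188}$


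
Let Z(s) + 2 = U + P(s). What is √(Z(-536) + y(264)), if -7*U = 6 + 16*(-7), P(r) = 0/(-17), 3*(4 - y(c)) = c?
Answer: 4*I*√217/7 ≈ 8.4177*I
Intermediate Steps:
y(c) = 4 - c/3
P(r) = 0 (P(r) = 0*(-1/17) = 0)
U = 106/7 (U = -(6 + 16*(-7))/7 = -(6 - 112)/7 = -⅐*(-106) = 106/7 ≈ 15.143)
Z(s) = 92/7 (Z(s) = -2 + (106/7 + 0) = -2 + 106/7 = 92/7)
√(Z(-536) + y(264)) = √(92/7 + (4 - ⅓*264)) = √(92/7 + (4 - 88)) = √(92/7 - 84) = √(-496/7) = 4*I*√217/7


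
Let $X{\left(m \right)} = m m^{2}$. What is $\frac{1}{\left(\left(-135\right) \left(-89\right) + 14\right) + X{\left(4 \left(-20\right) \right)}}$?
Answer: $- \frac{1}{499971} \approx -2.0001 \cdot 10^{-6}$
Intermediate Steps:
$X{\left(m \right)} = m^{3}$
$\frac{1}{\left(\left(-135\right) \left(-89\right) + 14\right) + X{\left(4 \left(-20\right) \right)}} = \frac{1}{\left(\left(-135\right) \left(-89\right) + 14\right) + \left(4 \left(-20\right)\right)^{3}} = \frac{1}{\left(12015 + 14\right) + \left(-80\right)^{3}} = \frac{1}{12029 - 512000} = \frac{1}{-499971} = - \frac{1}{499971}$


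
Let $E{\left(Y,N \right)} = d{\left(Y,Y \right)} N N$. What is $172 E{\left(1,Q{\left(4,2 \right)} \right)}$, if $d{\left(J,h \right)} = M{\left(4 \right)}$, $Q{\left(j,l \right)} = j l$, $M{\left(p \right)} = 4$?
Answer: $44032$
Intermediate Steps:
$d{\left(J,h \right)} = 4$
$E{\left(Y,N \right)} = 4 N^{2}$ ($E{\left(Y,N \right)} = 4 N N = 4 N^{2}$)
$172 E{\left(1,Q{\left(4,2 \right)} \right)} = 172 \cdot 4 \left(4 \cdot 2\right)^{2} = 172 \cdot 4 \cdot 8^{2} = 172 \cdot 4 \cdot 64 = 172 \cdot 256 = 44032$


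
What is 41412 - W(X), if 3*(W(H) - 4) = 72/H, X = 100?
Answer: 1035194/25 ≈ 41408.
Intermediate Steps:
W(H) = 4 + 24/H (W(H) = 4 + (72/H)/3 = 4 + 24/H)
41412 - W(X) = 41412 - (4 + 24/100) = 41412 - (4 + 24*(1/100)) = 41412 - (4 + 6/25) = 41412 - 1*106/25 = 41412 - 106/25 = 1035194/25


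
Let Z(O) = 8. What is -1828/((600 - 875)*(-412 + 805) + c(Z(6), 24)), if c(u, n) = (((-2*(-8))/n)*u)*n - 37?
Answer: 457/26996 ≈ 0.016928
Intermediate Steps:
c(u, n) = -37 + 16*u (c(u, n) = ((16/n)*u)*n - 37 = (16*u/n)*n - 37 = 16*u - 37 = -37 + 16*u)
-1828/((600 - 875)*(-412 + 805) + c(Z(6), 24)) = -1828/((600 - 875)*(-412 + 805) + (-37 + 16*8)) = -1828/(-275*393 + (-37 + 128)) = -1828/(-108075 + 91) = -1828/(-107984) = -1828*(-1/107984) = 457/26996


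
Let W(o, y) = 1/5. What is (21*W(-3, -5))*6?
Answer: 126/5 ≈ 25.200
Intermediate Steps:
W(o, y) = ⅕
(21*W(-3, -5))*6 = (21*(⅕))*6 = (21/5)*6 = 126/5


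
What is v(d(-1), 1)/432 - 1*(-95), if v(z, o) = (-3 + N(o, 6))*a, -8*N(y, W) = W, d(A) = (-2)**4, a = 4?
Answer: 13675/144 ≈ 94.965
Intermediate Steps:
d(A) = 16
N(y, W) = -W/8
v(z, o) = -15 (v(z, o) = (-3 - 1/8*6)*4 = (-3 - 3/4)*4 = -15/4*4 = -15)
v(d(-1), 1)/432 - 1*(-95) = -15/432 - 1*(-95) = -15*1/432 + 95 = -5/144 + 95 = 13675/144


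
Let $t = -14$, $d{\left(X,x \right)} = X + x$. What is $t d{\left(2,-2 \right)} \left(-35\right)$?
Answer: $0$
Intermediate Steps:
$t d{\left(2,-2 \right)} \left(-35\right) = - 14 \left(2 - 2\right) \left(-35\right) = \left(-14\right) 0 \left(-35\right) = 0 \left(-35\right) = 0$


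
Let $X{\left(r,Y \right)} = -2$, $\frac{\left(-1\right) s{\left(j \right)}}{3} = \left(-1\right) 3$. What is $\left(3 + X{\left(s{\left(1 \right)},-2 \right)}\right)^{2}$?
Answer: $1$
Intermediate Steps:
$s{\left(j \right)} = 9$ ($s{\left(j \right)} = - 3 \left(\left(-1\right) 3\right) = \left(-3\right) \left(-3\right) = 9$)
$\left(3 + X{\left(s{\left(1 \right)},-2 \right)}\right)^{2} = \left(3 - 2\right)^{2} = 1^{2} = 1$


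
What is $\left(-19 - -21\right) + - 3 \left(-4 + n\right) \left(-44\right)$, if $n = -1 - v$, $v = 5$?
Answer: $-1318$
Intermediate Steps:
$n = -6$ ($n = -1 - 5 = -6$)
$\left(-19 - -21\right) + - 3 \left(-4 + n\right) \left(-44\right) = \left(-19 - -21\right) + - 3 \left(-4 - 6\right) \left(-44\right) = \left(-19 + 21\right) + \left(-3\right) \left(-10\right) \left(-44\right) = 2 + 30 \left(-44\right) = 2 - 1320 = -1318$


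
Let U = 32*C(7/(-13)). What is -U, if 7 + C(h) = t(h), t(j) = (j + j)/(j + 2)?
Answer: 4704/19 ≈ 247.58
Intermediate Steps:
t(j) = 2*j/(2 + j) (t(j) = (2*j)/(2 + j) = 2*j/(2 + j))
C(h) = -7 + 2*h/(2 + h)
U = -4704/19 (U = 32*((-14 - 35/(-13))/(2 + 7/(-13))) = 32*((-14 - 35*(-1)/13)/(2 + 7*(-1/13))) = 32*((-14 - 5*(-7/13))/(2 - 7/13)) = 32*((-14 + 35/13)/(19/13)) = 32*((13/19)*(-147/13)) = 32*(-147/19) = -4704/19 ≈ -247.58)
-U = -1*(-4704/19) = 4704/19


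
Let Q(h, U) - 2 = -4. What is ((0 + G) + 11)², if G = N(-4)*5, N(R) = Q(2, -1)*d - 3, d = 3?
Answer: 1156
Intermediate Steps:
Q(h, U) = -2 (Q(h, U) = 2 - 4 = -2)
N(R) = -9 (N(R) = -2*3 - 3 = -6 - 3 = -9)
G = -45 (G = -9*5 = -45)
((0 + G) + 11)² = ((0 - 45) + 11)² = (-45 + 11)² = (-34)² = 1156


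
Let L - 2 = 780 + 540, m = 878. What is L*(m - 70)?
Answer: 1068176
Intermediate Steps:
L = 1322 (L = 2 + (780 + 540) = 2 + 1320 = 1322)
L*(m - 70) = 1322*(878 - 70) = 1322*808 = 1068176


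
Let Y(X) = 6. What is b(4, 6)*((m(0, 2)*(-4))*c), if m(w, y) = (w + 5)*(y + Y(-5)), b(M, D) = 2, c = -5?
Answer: 1600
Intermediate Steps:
m(w, y) = (5 + w)*(6 + y) (m(w, y) = (w + 5)*(y + 6) = (5 + w)*(6 + y))
b(4, 6)*((m(0, 2)*(-4))*c) = 2*(((30 + 5*2 + 6*0 + 0*2)*(-4))*(-5)) = 2*(((30 + 10 + 0 + 0)*(-4))*(-5)) = 2*((40*(-4))*(-5)) = 2*(-160*(-5)) = 2*800 = 1600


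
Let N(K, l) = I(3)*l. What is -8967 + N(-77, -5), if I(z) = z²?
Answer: -9012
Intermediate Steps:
N(K, l) = 9*l (N(K, l) = 3²*l = 9*l)
-8967 + N(-77, -5) = -8967 + 9*(-5) = -8967 - 45 = -9012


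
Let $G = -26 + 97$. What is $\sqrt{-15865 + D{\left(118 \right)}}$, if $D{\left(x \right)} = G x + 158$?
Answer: $i \sqrt{7329} \approx 85.61 i$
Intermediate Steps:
$G = 71$
$D{\left(x \right)} = 158 + 71 x$ ($D{\left(x \right)} = 71 x + 158 = 158 + 71 x$)
$\sqrt{-15865 + D{\left(118 \right)}} = \sqrt{-15865 + \left(158 + 71 \cdot 118\right)} = \sqrt{-15865 + \left(158 + 8378\right)} = \sqrt{-15865 + 8536} = \sqrt{-7329} = i \sqrt{7329}$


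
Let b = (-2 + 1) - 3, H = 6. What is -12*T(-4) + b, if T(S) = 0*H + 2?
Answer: -28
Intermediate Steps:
T(S) = 2 (T(S) = 0*6 + 2 = 0 + 2 = 2)
b = -4 (b = -1 - 3 = -4)
-12*T(-4) + b = -12*2 - 4 = -24 - 4 = -28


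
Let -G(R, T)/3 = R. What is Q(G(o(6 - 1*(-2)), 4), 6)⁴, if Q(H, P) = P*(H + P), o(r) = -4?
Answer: 136048896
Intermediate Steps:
G(R, T) = -3*R
Q(G(o(6 - 1*(-2)), 4), 6)⁴ = (6*(-3*(-4) + 6))⁴ = (6*(12 + 6))⁴ = (6*18)⁴ = 108⁴ = 136048896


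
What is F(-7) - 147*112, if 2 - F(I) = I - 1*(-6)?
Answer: -16461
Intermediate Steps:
F(I) = -4 - I (F(I) = 2 - (I - 1*(-6)) = 2 - (I + 6) = 2 - (6 + I) = 2 + (-6 - I) = -4 - I)
F(-7) - 147*112 = (-4 - 1*(-7)) - 147*112 = (-4 + 7) - 16464 = 3 - 16464 = -16461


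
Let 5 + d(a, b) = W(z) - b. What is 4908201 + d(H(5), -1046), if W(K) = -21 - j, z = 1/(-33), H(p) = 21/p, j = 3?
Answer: 4909218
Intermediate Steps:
z = -1/33 ≈ -0.030303
W(K) = -24 (W(K) = -21 - 1*3 = -21 - 3 = -24)
d(a, b) = -29 - b (d(a, b) = -5 + (-24 - b) = -29 - b)
4908201 + d(H(5), -1046) = 4908201 + (-29 - 1*(-1046)) = 4908201 + (-29 + 1046) = 4908201 + 1017 = 4909218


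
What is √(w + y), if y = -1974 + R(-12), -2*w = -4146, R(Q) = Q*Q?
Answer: 9*√3 ≈ 15.588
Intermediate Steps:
R(Q) = Q²
w = 2073 (w = -½*(-4146) = 2073)
y = -1830 (y = -1974 + (-12)² = -1974 + 144 = -1830)
√(w + y) = √(2073 - 1830) = √243 = 9*√3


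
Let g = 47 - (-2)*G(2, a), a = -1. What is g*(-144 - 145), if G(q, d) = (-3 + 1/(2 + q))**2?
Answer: -143633/8 ≈ -17954.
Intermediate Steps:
g = 497/8 (g = 47 - (-2)*(5 + 3*2)**2/(2 + 2)**2 = 47 - (-2)*(5 + 6)**2/4**2 = 47 - (-2)*(1/16)*11**2 = 47 - (-2)*(1/16)*121 = 47 - (-2)*121/16 = 47 - 1*(-121/8) = 47 + 121/8 = 497/8 ≈ 62.125)
g*(-144 - 145) = 497*(-144 - 145)/8 = (497/8)*(-289) = -143633/8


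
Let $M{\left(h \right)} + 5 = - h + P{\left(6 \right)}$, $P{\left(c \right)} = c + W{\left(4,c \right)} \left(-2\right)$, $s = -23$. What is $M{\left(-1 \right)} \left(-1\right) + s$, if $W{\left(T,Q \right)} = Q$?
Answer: $-13$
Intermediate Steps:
$P{\left(c \right)} = - c$ ($P{\left(c \right)} = c + c \left(-2\right) = c - 2 c = - c$)
$M{\left(h \right)} = -11 - h$ ($M{\left(h \right)} = -5 - \left(6 + h\right) = -11 - h$)
$M{\left(-1 \right)} \left(-1\right) + s = \left(-11 - -1\right) \left(-1\right) - 23 = \left(-11 + 1\right) \left(-1\right) - 23 = \left(-10\right) \left(-1\right) - 23 = 10 - 23 = -13$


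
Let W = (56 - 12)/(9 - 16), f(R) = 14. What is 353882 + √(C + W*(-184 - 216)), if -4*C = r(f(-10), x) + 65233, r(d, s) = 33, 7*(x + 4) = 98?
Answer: 353882 + I*√2705234/14 ≈ 3.5388e+5 + 117.48*I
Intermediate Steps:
x = 10 (x = -4 + (⅐)*98 = -4 + 14 = 10)
W = -44/7 (W = 44/(-7) = 44*(-⅐) = -44/7 ≈ -6.2857)
C = -32633/2 (C = -(33 + 65233)/4 = -¼*65266 = -32633/2 ≈ -16317.)
353882 + √(C + W*(-184 - 216)) = 353882 + √(-32633/2 - 44*(-184 - 216)/7) = 353882 + √(-32633/2 - 44/7*(-400)) = 353882 + √(-32633/2 + 17600/7) = 353882 + √(-193231/14) = 353882 + I*√2705234/14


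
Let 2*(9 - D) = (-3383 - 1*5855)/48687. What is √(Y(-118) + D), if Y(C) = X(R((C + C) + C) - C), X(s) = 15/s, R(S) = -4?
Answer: √31581144760566/1850106 ≈ 3.0375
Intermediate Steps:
Y(C) = 15/(-4 - C)
D = 442802/48687 (D = 9 - (-3383 - 1*5855)/(2*48687) = 9 - (-3383 - 5855)/(2*48687) = 9 - (-4619)/48687 = 9 - ½*(-9238/48687) = 9 + 4619/48687 = 442802/48687 ≈ 9.0949)
√(Y(-118) + D) = √(-15/(4 - 118) + 442802/48687) = √(-15/(-114) + 442802/48687) = √(-15*(-1/114) + 442802/48687) = √(5/38 + 442802/48687) = √(17069911/1850106) = √31581144760566/1850106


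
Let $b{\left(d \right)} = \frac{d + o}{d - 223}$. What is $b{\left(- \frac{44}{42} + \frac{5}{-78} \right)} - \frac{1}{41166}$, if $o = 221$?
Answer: $- \frac{4942471159}{5037277590} \approx -0.98118$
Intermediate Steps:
$b{\left(d \right)} = \frac{221 + d}{-223 + d}$ ($b{\left(d \right)} = \frac{d + 221}{d - 223} = \frac{221 + d}{-223 + d}$)
$b{\left(- \frac{44}{42} + \frac{5}{-78} \right)} - \frac{1}{41166} = \frac{221 + \left(- \frac{44}{42} + \frac{5}{-78}\right)}{-223 + \left(- \frac{44}{42} + \frac{5}{-78}\right)} - \frac{1}{41166} = \frac{221 + \left(\left(-44\right) \frac{1}{42} + 5 \left(- \frac{1}{78}\right)\right)}{-223 + \left(\left(-44\right) \frac{1}{42} + 5 \left(- \frac{1}{78}\right)\right)} - \frac{1}{41166} = \frac{221 - \frac{607}{546}}{-223 - \frac{607}{546}} - \frac{1}{41166} = \frac{1}{- \frac{122365}{546}} \cdot \frac{120059}{546} - \frac{1}{41166} = \left(- \frac{546}{122365}\right) \frac{120059}{546} - \frac{1}{41166} = - \frac{120059}{122365} - \frac{1}{41166} = - \frac{4942471159}{5037277590}$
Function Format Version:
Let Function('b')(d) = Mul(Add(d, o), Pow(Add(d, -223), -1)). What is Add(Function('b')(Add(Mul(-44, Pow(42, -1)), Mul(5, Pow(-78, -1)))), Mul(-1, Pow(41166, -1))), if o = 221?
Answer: Rational(-4942471159, 5037277590) ≈ -0.98118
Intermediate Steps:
Function('b')(d) = Mul(Pow(Add(-223, d), -1), Add(221, d)) (Function('b')(d) = Mul(Add(d, 221), Pow(Add(d, -223), -1)) = Mul(Add(221, d), Pow(Add(-223, d), -1)) = Mul(Pow(Add(-223, d), -1), Add(221, d)))
Add(Function('b')(Add(Mul(-44, Pow(42, -1)), Mul(5, Pow(-78, -1)))), Mul(-1, Pow(41166, -1))) = Add(Mul(Pow(Add(-223, Add(Mul(-44, Pow(42, -1)), Mul(5, Pow(-78, -1)))), -1), Add(221, Add(Mul(-44, Pow(42, -1)), Mul(5, Pow(-78, -1))))), Mul(-1, Pow(41166, -1))) = Add(Mul(Pow(Add(-223, Add(Mul(-44, Rational(1, 42)), Mul(5, Rational(-1, 78)))), -1), Add(221, Add(Mul(-44, Rational(1, 42)), Mul(5, Rational(-1, 78))))), Mul(-1, Rational(1, 41166))) = Add(Mul(Pow(Add(-223, Add(Rational(-22, 21), Rational(-5, 78))), -1), Add(221, Add(Rational(-22, 21), Rational(-5, 78)))), Rational(-1, 41166)) = Add(Mul(Pow(Add(-223, Rational(-607, 546)), -1), Add(221, Rational(-607, 546))), Rational(-1, 41166)) = Add(Mul(Pow(Rational(-122365, 546), -1), Rational(120059, 546)), Rational(-1, 41166)) = Add(Mul(Rational(-546, 122365), Rational(120059, 546)), Rational(-1, 41166)) = Add(Rational(-120059, 122365), Rational(-1, 41166)) = Rational(-4942471159, 5037277590)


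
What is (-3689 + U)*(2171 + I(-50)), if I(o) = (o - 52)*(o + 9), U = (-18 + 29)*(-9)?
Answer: -24065164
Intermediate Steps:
U = -99 (U = 11*(-9) = -99)
I(o) = (-52 + o)*(9 + o)
(-3689 + U)*(2171 + I(-50)) = (-3689 - 99)*(2171 + (-468 + (-50)**2 - 43*(-50))) = -3788*(2171 + (-468 + 2500 + 2150)) = -3788*(2171 + 4182) = -3788*6353 = -24065164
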